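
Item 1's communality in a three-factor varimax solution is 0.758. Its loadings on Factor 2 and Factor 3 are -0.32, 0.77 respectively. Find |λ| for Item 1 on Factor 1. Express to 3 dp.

Under orthogonal rotation h² = Σλ², so λ_Factor 1² = h² − (0.6953) = 0.758 − 0.6953 = 0.0627.
|λ| = √0.0627 = 0.2504.

0.250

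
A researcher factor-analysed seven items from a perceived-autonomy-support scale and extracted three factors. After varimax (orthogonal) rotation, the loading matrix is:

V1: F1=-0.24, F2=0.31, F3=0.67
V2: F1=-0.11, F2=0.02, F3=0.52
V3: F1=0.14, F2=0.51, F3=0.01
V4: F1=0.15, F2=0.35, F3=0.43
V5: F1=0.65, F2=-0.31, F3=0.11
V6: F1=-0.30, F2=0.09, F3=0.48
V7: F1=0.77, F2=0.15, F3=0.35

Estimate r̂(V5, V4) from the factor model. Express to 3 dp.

0.036

r̂ = Σ λ_i·λ_j across factors = (0.65)(0.15) + (-0.31)(0.35) + (0.11)(0.43)
  = +0.0975 -0.1085 +0.0473 = 0.0363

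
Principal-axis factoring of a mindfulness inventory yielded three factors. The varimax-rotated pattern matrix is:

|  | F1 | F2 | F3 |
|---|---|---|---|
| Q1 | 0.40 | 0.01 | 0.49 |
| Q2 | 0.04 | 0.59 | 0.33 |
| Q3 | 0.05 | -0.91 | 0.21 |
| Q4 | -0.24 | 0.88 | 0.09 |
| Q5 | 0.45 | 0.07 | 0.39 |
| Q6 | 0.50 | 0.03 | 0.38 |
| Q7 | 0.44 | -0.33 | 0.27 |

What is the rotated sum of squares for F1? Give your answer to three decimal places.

SS loadings for F1 = 0.40² + 0.04² + 0.05² + (-0.24)² + 0.45² + 0.50² + 0.44² = 0.1600 + 0.0016 + 0.0025 + 0.0576 + 0.2025 + 0.2500 + 0.1936 = 0.8678

0.868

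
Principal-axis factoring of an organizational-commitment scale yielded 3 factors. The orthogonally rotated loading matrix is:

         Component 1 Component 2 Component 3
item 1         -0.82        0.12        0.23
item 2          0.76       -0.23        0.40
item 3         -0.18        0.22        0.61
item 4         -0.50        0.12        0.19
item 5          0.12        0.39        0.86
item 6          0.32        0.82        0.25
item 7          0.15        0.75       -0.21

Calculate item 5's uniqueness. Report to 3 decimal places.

h² = 0.12² + 0.39² + 0.86² = 0.0144 + 0.1521 + 0.7396 = 0.9061
Uniqueness u² = 1 − h² = 1 − 0.9061 = 0.0939

0.094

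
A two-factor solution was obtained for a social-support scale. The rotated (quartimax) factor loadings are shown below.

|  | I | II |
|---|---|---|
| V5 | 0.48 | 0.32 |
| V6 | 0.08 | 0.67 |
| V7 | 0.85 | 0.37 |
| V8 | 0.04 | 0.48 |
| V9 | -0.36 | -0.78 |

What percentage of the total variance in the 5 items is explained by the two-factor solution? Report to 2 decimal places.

SS loadings by factor: 1.0905, 1.5270; total = 2.6175.
Total variance with 5 standardized items is 5, so the solution explains 2.6175/5 = 0.5235 = 52.35%.

52.35%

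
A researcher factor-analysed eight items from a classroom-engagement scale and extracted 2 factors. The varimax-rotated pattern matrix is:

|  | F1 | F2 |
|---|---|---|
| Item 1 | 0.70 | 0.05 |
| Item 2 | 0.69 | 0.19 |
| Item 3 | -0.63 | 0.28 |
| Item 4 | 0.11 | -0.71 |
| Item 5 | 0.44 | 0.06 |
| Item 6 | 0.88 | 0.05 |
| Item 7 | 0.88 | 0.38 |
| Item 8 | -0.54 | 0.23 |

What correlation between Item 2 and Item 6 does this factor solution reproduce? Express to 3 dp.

0.617

r̂ = Σ λ_i·λ_j across factors = (0.69)(0.88) + (0.19)(0.05)
  = +0.6072 +0.0095 = 0.6167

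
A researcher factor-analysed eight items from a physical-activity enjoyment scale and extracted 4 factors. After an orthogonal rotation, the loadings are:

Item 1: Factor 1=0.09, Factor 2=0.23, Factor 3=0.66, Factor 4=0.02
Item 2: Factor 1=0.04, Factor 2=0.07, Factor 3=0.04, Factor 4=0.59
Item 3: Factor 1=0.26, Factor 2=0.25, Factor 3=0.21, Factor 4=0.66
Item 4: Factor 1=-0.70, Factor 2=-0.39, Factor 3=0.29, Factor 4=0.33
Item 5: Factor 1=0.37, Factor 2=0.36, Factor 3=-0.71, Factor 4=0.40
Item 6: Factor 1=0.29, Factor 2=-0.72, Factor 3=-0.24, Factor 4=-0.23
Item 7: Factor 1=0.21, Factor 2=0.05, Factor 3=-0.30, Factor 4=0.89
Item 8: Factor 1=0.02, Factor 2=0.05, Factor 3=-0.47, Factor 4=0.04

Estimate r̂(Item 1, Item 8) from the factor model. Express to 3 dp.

-0.296

r̂ = Σ λ_i·λ_j across factors = (0.09)(0.02) + (0.23)(0.05) + (0.66)(-0.47) + (0.02)(0.04)
  = +0.0018 +0.0115 -0.3102 +0.0008 = -0.2961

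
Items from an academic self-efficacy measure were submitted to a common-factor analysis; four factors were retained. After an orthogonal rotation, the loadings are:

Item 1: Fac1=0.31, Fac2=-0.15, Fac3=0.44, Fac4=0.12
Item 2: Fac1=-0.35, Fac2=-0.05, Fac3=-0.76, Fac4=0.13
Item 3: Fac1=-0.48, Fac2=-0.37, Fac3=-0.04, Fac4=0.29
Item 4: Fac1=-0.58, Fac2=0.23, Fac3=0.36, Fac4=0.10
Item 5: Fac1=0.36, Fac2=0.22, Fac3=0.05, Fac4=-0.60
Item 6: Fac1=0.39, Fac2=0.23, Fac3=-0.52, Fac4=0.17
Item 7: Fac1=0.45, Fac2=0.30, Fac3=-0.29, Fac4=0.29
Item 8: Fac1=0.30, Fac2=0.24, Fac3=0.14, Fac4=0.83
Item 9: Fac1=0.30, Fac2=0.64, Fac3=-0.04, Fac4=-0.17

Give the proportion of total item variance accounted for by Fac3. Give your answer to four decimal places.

0.1423

SS loadings for Fac3 = 0.44² + (-0.76)² + (-0.04)² + 0.36² + 0.05² + (-0.52)² + (-0.29)² + 0.14² + (-0.04)² = 1.2806
Proportion of variance = 1.2806 / 9 = 0.1423.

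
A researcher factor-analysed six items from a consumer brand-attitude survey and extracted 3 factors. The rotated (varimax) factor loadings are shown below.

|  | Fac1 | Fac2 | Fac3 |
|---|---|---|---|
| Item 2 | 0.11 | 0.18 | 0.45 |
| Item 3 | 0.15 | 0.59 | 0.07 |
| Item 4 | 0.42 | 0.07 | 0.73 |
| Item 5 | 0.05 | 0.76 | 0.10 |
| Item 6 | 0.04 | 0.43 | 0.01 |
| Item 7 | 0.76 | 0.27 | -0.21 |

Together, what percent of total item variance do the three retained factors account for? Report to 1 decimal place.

Communalities: 0.2470, 0.3755, 0.7142, 0.5901, 0.1866, 0.6946; Σh² = 2.8080.
Total variance with 6 standardized items is 6, so the solution explains 2.8080/6 = 0.4680 = 46.80%.

46.8%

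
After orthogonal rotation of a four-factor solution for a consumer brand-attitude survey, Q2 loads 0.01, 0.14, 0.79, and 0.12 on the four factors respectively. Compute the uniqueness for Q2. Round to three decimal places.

0.342

h² = 0.01² + 0.14² + 0.79² + 0.12² = 0.0001 + 0.0196 + 0.6241 + 0.0144 = 0.6582
Uniqueness u² = 1 − h² = 1 − 0.6582 = 0.3418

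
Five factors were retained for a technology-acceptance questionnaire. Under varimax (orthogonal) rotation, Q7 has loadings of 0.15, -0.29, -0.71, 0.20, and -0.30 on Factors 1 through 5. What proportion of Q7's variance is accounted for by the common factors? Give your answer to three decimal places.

0.741

h² = 0.15² + (-0.29)² + (-0.71)² + 0.20² + (-0.30)² = 0.0225 + 0.0841 + 0.5041 + 0.0400 + 0.0900 = 0.7407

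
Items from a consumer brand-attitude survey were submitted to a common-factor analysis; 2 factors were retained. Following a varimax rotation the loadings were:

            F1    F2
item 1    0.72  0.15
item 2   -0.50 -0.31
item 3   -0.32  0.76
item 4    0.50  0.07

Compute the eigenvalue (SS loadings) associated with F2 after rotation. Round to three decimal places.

0.701

SS loadings for F2 = 0.15² + (-0.31)² + 0.76² + 0.07² = 0.0225 + 0.0961 + 0.5776 + 0.0049 = 0.7011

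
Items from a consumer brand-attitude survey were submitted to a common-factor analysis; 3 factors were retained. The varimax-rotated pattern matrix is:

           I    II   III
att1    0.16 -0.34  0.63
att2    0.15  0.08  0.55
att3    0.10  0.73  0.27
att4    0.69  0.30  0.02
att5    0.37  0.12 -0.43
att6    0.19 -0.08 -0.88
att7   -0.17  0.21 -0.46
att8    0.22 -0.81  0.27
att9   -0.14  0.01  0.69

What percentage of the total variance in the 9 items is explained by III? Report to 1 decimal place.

SS loadings for III = 0.63² + 0.55² + 0.27² + 0.02² + (-0.43)² + (-0.88)² + (-0.46)² + 0.27² + 0.69² = 2.4926
With 9 standardized items, total variance = 9. Proportion = 2.4926/9 = 0.2770 → 27.70%.

27.7%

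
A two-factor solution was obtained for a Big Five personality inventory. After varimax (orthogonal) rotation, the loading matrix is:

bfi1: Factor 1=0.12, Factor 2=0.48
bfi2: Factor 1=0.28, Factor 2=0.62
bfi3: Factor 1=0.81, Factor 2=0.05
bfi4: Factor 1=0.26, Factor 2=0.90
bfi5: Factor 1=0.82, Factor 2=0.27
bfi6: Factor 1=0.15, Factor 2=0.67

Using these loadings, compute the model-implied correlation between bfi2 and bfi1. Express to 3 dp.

r̂ = Σ λ_i·λ_j across factors = (0.28)(0.12) + (0.62)(0.48)
  = +0.0336 +0.2976 = 0.3312

0.331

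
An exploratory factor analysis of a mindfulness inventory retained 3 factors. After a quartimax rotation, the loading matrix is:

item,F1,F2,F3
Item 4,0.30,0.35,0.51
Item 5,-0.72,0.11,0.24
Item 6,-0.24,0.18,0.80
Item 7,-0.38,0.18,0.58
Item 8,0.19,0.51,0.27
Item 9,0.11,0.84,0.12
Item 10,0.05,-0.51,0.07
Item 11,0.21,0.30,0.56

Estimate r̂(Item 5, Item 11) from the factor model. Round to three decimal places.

r̂ = Σ λ_i·λ_j across factors = (-0.72)(0.21) + (0.11)(0.30) + (0.24)(0.56)
  = -0.1512 +0.0330 +0.1344 = 0.0162

0.016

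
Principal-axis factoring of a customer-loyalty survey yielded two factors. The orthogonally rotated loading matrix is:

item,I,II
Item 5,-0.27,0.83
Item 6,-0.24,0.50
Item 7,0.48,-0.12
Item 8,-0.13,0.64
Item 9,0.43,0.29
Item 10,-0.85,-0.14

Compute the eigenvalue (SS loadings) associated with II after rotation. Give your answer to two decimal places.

SS loadings for II = 0.83² + 0.50² + (-0.12)² + 0.64² + 0.29² + (-0.14)² = 0.6889 + 0.2500 + 0.0144 + 0.4096 + 0.0841 + 0.0196 = 1.4666

1.47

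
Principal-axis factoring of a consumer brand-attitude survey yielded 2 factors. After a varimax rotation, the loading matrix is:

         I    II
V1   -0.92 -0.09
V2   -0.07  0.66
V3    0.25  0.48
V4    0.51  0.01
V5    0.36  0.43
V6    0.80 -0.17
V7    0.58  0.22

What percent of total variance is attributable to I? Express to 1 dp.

32.6%

SS loadings for I = (-0.92)² + (-0.07)² + 0.25² + 0.51² + 0.36² + 0.80² + 0.58² = 2.2799
With 7 standardized items, total variance = 7. Proportion = 2.2799/7 = 0.3257 → 32.57%.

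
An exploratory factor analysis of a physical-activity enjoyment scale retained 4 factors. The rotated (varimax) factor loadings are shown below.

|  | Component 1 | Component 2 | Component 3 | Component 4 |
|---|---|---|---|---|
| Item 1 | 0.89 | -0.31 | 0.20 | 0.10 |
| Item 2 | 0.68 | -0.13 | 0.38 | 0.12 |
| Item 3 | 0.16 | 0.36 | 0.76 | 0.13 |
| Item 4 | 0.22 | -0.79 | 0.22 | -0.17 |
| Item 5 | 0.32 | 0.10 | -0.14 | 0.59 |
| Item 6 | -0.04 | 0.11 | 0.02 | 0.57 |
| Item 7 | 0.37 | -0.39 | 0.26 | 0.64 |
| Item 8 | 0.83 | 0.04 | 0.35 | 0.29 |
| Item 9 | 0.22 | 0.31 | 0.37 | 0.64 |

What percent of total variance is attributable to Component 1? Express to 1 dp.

SS loadings for Component 1 = 0.89² + 0.68² + 0.16² + 0.22² + 0.32² + (-0.04)² + 0.37² + 0.83² + 0.22² = 2.3067
With 9 standardized items, total variance = 9. Proportion = 2.3067/9 = 0.2563 → 25.63%.

25.6%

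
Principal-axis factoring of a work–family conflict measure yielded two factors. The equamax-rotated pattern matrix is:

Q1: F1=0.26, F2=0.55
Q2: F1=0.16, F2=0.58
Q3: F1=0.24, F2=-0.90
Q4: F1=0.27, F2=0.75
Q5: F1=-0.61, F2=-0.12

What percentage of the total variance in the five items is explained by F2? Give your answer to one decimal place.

40.5%

SS loadings for F2 = 0.55² + 0.58² + (-0.90)² + 0.75² + (-0.12)² = 2.0258
With 5 standardized items, total variance = 5. Proportion = 2.0258/5 = 0.4052 → 40.52%.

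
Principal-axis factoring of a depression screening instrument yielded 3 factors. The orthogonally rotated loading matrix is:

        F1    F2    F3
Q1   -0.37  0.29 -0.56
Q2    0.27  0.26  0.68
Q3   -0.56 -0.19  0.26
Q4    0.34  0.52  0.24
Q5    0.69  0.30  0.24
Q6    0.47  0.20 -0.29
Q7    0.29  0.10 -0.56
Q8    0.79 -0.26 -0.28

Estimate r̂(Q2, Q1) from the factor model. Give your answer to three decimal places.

r̂ = Σ λ_i·λ_j across factors = (0.27)(-0.37) + (0.26)(0.29) + (0.68)(-0.56)
  = -0.0999 +0.0754 -0.3808 = -0.4053

-0.405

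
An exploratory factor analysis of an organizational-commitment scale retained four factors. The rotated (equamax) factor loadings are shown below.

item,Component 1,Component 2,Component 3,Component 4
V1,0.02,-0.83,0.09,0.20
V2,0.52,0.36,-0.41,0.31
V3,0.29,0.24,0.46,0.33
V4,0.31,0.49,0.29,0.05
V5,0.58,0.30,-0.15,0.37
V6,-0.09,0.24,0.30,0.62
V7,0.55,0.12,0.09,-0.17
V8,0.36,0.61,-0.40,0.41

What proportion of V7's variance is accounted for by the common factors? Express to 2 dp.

0.35

h² = 0.55² + 0.12² + 0.09² + (-0.17)² = 0.3025 + 0.0144 + 0.0081 + 0.0289 = 0.3539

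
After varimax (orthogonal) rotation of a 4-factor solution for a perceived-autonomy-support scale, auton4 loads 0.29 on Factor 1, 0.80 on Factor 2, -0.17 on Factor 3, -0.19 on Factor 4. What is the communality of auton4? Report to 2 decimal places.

h² = 0.29² + 0.80² + (-0.17)² + (-0.19)² = 0.0841 + 0.6400 + 0.0289 + 0.0361 = 0.7891

0.79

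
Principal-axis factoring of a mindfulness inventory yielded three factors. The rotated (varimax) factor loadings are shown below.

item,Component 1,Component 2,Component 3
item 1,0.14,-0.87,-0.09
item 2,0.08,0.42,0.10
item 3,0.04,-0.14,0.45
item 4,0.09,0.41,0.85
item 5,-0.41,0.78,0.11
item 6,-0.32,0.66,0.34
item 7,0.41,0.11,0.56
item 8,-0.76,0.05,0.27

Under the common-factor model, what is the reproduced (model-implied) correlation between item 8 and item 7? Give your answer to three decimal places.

r̂ = Σ λ_i·λ_j across factors = (-0.76)(0.41) + (0.05)(0.11) + (0.27)(0.56)
  = -0.3116 +0.0055 +0.1512 = -0.1549

-0.155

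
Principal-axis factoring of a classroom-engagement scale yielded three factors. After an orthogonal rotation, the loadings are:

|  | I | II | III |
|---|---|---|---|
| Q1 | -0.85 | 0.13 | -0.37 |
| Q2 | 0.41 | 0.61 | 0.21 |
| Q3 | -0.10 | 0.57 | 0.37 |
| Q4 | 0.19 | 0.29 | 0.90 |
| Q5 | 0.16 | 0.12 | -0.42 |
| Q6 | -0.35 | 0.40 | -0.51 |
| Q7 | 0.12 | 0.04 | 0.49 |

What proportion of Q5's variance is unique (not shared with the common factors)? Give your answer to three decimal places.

h² = 0.16² + 0.12² + (-0.42)² = 0.0256 + 0.0144 + 0.1764 = 0.2164
Uniqueness u² = 1 − h² = 1 − 0.2164 = 0.7836

0.784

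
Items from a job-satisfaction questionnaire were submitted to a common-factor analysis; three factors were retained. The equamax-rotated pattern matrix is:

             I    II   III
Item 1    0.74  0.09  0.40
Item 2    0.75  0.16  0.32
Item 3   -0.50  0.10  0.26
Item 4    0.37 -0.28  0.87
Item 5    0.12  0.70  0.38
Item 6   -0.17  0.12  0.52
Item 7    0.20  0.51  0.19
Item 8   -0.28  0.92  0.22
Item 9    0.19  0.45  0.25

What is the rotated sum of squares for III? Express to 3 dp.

1.649

SS loadings for III = 0.40² + 0.32² + 0.26² + 0.87² + 0.38² + 0.52² + 0.19² + 0.22² + 0.25² = 0.1600 + 0.1024 + 0.0676 + 0.7569 + 0.1444 + 0.2704 + 0.0361 + 0.0484 + 0.0625 = 1.6487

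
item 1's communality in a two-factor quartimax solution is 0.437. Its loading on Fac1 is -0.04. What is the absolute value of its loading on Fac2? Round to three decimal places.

0.660

Under orthogonal rotation h² = Σλ², so λ_Fac2² = h² − (0.0016) = 0.437 − 0.0016 = 0.4354.
|λ| = √0.4354 = 0.6598.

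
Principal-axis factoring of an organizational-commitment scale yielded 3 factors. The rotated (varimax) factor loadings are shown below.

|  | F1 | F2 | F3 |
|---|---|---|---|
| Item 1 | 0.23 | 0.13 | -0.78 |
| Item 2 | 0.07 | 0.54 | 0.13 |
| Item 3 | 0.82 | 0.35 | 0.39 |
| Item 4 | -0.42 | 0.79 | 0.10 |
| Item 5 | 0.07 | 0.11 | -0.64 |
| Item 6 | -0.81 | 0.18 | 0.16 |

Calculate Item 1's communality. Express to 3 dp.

h² = 0.23² + 0.13² + (-0.78)² = 0.0529 + 0.0169 + 0.6084 = 0.6782

0.678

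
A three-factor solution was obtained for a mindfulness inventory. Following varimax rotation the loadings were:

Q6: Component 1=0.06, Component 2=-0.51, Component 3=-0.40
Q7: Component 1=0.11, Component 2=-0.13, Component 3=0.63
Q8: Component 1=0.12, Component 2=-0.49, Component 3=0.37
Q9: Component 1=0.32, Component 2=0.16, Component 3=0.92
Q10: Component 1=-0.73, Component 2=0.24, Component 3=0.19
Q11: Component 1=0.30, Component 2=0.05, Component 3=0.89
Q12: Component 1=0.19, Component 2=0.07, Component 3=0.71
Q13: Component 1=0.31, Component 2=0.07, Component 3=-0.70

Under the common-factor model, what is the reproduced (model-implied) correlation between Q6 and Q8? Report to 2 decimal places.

0.11

r̂ = Σ λ_i·λ_j across factors = (0.06)(0.12) + (-0.51)(-0.49) + (-0.40)(0.37)
  = +0.0072 +0.2499 -0.1480 = 0.1091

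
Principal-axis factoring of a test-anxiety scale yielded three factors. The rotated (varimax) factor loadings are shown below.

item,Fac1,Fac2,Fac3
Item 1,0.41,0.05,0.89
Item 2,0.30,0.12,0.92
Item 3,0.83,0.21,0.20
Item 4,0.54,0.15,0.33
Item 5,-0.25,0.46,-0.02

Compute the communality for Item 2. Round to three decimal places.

h² = 0.30² + 0.12² + 0.92² = 0.0900 + 0.0144 + 0.8464 = 0.9508

0.951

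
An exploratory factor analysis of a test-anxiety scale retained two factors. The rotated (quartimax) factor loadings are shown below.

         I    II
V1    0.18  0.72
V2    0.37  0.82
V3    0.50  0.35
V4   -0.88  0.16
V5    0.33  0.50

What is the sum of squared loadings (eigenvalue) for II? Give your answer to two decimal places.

SS loadings for II = 0.72² + 0.82² + 0.35² + 0.16² + 0.50² = 0.5184 + 0.6724 + 0.1225 + 0.0256 + 0.2500 = 1.5889

1.59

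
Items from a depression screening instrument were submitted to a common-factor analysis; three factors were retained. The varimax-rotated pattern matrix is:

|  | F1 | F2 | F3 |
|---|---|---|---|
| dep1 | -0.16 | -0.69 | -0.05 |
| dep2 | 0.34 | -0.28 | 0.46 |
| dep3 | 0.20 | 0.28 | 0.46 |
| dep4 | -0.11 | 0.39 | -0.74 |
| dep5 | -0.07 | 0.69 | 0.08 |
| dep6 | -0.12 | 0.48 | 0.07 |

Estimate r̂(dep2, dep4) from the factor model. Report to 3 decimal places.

-0.487

r̂ = Σ λ_i·λ_j across factors = (0.34)(-0.11) + (-0.28)(0.39) + (0.46)(-0.74)
  = -0.0374 -0.1092 -0.3404 = -0.4870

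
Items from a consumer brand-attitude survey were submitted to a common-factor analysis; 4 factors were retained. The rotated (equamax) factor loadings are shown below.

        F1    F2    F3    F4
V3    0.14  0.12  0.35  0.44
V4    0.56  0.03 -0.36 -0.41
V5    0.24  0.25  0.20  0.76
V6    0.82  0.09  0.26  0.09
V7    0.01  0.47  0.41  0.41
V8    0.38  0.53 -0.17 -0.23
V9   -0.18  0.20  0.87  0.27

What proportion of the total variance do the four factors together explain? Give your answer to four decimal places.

0.6318

Communalities: 0.3501, 0.6122, 0.7377, 0.7562, 0.5572, 0.5071, 0.9022; Σh² = 4.4227.
Total variance with 7 standardized items is 7, so the solution explains 4.4227/7 = 0.6318.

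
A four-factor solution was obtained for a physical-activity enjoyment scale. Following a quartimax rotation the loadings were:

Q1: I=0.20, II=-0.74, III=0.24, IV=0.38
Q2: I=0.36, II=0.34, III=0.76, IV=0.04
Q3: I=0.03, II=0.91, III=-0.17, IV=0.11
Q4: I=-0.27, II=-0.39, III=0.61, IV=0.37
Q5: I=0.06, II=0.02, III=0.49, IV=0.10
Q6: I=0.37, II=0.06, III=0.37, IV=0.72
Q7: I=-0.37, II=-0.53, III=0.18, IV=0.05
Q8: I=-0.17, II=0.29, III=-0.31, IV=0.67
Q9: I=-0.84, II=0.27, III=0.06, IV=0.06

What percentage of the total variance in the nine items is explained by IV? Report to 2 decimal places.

14.20%

SS loadings for IV = 0.38² + 0.04² + 0.11² + 0.37² + 0.10² + 0.72² + 0.05² + 0.67² + 0.06² = 1.2784
With 9 standardized items, total variance = 9. Proportion = 1.2784/9 = 0.1420 → 14.20%.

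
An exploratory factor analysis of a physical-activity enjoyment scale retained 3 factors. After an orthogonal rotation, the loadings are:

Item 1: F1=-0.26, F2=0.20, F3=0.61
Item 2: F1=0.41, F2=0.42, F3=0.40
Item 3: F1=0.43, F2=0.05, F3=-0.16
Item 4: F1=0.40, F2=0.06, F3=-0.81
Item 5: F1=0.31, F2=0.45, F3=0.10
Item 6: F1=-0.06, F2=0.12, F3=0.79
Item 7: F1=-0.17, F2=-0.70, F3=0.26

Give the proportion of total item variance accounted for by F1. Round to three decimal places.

SS loadings for F1 = (-0.26)² + 0.41² + 0.43² + 0.40² + 0.31² + (-0.06)² + (-0.17)² = 0.7092
Proportion of variance = 0.7092 / 7 = 0.1013.

0.101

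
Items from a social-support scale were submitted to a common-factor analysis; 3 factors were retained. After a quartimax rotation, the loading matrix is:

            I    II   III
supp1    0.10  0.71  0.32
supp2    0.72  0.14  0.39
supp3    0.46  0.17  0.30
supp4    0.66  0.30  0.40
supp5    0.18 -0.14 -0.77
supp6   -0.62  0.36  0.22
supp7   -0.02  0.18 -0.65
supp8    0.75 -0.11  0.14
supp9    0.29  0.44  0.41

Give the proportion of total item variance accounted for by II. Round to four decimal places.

0.1144

SS loadings for II = 0.71² + 0.14² + 0.17² + 0.30² + (-0.14)² + 0.36² + 0.18² + (-0.11)² + 0.44² = 1.0299
Proportion of variance = 1.0299 / 9 = 0.1144.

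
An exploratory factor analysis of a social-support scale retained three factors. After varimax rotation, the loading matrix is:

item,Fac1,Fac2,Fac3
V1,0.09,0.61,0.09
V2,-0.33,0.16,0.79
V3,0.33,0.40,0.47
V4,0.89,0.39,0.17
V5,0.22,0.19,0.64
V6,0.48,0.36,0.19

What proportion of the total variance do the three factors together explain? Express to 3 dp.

SS loadings by factor: 1.2968, 0.8755, 1.3277; total = 3.5000.
Total variance with 6 standardized items is 6, so the solution explains 3.5000/6 = 0.5833.

0.583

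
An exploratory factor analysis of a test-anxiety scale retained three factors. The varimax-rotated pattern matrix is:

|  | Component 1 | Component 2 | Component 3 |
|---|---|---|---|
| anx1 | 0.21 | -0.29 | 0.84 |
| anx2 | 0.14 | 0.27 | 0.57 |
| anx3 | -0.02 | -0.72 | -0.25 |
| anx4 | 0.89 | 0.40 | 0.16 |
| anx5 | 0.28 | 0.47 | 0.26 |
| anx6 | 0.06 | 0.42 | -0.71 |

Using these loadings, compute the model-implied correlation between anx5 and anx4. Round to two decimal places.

r̂ = Σ λ_i·λ_j across factors = (0.28)(0.89) + (0.47)(0.40) + (0.26)(0.16)
  = +0.2492 +0.1880 +0.0416 = 0.4788

0.48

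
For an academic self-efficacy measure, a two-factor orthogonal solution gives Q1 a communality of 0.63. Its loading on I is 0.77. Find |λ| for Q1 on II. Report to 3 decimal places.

0.193

Under orthogonal rotation h² = Σλ², so λ_II² = h² − (0.5929) = 0.63 − 0.5929 = 0.0371.
|λ| = √0.0371 = 0.1926.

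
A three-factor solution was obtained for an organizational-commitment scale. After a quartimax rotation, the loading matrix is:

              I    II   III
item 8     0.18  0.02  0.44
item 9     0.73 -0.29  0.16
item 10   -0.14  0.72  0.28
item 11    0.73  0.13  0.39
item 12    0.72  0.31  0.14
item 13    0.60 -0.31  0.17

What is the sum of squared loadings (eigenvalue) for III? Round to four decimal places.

SS loadings for III = 0.44² + 0.16² + 0.28² + 0.39² + 0.14² + 0.17² = 0.1936 + 0.0256 + 0.0784 + 0.1521 + 0.0196 + 0.0289 = 0.4982

0.4982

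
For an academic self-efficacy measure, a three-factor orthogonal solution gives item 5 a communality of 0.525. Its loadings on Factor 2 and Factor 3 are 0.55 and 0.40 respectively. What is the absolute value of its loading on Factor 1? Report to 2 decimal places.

0.25

Under orthogonal rotation h² = Σλ², so λ_Factor 1² = h² − (0.4625) = 0.525 − 0.4625 = 0.0625.
|λ| = √0.0625 = 0.2500.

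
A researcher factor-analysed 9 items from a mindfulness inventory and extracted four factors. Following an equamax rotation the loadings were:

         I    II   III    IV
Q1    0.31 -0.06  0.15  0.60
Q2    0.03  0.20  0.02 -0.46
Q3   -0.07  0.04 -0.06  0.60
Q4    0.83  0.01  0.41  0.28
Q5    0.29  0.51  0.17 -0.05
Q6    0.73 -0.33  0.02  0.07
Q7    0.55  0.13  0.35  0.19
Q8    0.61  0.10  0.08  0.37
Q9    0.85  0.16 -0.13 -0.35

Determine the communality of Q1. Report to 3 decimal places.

0.482

h² = 0.31² + (-0.06)² + 0.15² + 0.60² = 0.0961 + 0.0036 + 0.0225 + 0.3600 = 0.4822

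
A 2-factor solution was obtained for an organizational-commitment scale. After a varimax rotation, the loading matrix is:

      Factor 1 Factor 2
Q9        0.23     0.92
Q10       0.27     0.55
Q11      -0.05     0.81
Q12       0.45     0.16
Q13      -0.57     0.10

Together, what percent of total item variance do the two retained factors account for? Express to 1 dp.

49.9%

Communalities: 0.8993, 0.3754, 0.6586, 0.2281, 0.3349; Σh² = 2.4963.
Total variance with 5 standardized items is 5, so the solution explains 2.4963/5 = 0.4993 = 49.93%.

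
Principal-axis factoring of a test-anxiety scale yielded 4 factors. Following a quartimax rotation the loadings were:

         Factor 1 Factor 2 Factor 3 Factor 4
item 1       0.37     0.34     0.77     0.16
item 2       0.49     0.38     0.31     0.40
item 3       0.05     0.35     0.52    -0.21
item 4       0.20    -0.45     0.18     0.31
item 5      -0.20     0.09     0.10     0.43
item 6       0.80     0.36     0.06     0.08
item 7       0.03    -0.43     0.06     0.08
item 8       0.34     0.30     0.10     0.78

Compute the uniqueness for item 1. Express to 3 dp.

0.129

h² = 0.37² + 0.34² + 0.77² + 0.16² = 0.1369 + 0.1156 + 0.5929 + 0.0256 = 0.8710
Uniqueness u² = 1 − h² = 1 − 0.8710 = 0.1290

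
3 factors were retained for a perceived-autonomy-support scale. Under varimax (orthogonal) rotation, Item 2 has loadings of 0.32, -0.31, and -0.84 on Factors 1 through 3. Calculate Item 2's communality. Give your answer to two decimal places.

h² = 0.32² + (-0.31)² + (-0.84)² = 0.1024 + 0.0961 + 0.7056 = 0.9041

0.90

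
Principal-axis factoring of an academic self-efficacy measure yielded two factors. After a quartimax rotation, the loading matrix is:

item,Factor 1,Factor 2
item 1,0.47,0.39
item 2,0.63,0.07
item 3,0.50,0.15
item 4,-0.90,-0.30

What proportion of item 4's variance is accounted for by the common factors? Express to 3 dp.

h² = (-0.90)² + (-0.30)² = 0.8100 + 0.0900 = 0.9000

0.900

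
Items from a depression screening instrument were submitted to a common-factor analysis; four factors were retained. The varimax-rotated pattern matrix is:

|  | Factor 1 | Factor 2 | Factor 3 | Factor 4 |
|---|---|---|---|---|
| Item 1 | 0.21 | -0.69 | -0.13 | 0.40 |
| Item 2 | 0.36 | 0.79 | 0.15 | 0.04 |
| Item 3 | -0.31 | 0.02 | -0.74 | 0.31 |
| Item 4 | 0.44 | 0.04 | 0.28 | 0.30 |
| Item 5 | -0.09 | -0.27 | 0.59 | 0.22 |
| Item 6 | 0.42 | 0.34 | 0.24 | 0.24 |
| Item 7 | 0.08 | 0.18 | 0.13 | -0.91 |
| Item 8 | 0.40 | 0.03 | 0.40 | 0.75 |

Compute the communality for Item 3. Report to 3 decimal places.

0.740

h² = (-0.31)² + 0.02² + (-0.74)² + 0.31² = 0.0961 + 0.0004 + 0.5476 + 0.0961 = 0.7402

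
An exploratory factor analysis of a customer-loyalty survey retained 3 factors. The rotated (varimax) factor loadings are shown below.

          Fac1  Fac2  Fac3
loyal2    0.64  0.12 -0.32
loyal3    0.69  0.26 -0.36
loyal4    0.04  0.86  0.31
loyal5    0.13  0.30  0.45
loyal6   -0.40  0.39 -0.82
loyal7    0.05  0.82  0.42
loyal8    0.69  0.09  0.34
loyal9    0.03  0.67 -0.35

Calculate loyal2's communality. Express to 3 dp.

h² = 0.64² + 0.12² + (-0.32)² = 0.4096 + 0.0144 + 0.1024 = 0.5264

0.526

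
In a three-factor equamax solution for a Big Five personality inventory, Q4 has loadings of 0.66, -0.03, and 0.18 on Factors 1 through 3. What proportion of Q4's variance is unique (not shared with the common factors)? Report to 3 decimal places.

0.531

h² = 0.66² + (-0.03)² + 0.18² = 0.4356 + 0.0009 + 0.0324 = 0.4689
Uniqueness u² = 1 − h² = 1 − 0.4689 = 0.5311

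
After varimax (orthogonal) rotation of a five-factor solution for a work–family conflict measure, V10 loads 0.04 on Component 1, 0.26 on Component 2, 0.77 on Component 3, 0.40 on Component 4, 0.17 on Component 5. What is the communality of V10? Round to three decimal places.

0.851

h² = 0.04² + 0.26² + 0.77² + 0.40² + 0.17² = 0.0016 + 0.0676 + 0.5929 + 0.1600 + 0.0289 = 0.8510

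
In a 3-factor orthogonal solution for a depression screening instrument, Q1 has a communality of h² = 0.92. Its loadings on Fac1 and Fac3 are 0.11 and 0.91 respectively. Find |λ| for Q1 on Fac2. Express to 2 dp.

Under orthogonal rotation h² = Σλ², so λ_Fac2² = h² − (0.8402) = 0.92 − 0.8402 = 0.0798.
|λ| = √0.0798 = 0.2825.

0.28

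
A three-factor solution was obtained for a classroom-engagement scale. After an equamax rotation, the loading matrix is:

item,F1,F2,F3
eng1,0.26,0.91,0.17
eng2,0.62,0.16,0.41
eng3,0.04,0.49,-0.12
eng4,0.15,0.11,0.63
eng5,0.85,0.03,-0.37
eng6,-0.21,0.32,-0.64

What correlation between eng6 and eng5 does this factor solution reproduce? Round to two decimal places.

0.07

r̂ = Σ λ_i·λ_j across factors = (-0.21)(0.85) + (0.32)(0.03) + (-0.64)(-0.37)
  = -0.1785 +0.0096 +0.2368 = 0.0679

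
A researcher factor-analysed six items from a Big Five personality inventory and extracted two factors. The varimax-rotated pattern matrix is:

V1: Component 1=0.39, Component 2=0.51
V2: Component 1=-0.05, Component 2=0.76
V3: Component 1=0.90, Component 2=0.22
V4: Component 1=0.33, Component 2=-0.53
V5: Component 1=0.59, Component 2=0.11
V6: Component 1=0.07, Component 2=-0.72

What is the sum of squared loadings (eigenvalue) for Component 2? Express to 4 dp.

SS loadings for Component 2 = 0.51² + 0.76² + 0.22² + (-0.53)² + 0.11² + (-0.72)² = 0.2601 + 0.5776 + 0.0484 + 0.2809 + 0.0121 + 0.5184 = 1.6975

1.6975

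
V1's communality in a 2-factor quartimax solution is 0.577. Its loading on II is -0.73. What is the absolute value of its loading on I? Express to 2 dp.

Under orthogonal rotation h² = Σλ², so λ_I² = h² − (0.5329) = 0.577 − 0.5329 = 0.0441.
|λ| = √0.0441 = 0.2100.

0.21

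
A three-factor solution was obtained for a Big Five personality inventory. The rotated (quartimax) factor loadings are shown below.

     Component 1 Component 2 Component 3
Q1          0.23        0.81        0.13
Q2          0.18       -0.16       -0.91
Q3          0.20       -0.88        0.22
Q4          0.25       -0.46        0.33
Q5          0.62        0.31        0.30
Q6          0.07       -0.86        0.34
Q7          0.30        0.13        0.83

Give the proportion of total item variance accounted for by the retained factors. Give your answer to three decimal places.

0.726

SS loadings by factor: 0.6671, 2.5203, 1.8968; total = 5.0842.
Total variance with 7 standardized items is 7, so the solution explains 5.0842/7 = 0.7263.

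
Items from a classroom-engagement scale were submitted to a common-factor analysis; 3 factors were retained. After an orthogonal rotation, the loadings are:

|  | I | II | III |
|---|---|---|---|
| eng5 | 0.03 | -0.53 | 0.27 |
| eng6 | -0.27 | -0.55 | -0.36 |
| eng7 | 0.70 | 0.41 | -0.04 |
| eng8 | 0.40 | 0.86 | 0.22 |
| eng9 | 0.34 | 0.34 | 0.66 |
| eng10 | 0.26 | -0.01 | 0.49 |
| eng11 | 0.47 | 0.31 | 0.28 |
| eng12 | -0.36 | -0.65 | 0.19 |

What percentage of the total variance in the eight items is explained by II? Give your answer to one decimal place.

26.6%

SS loadings for II = (-0.53)² + (-0.55)² + 0.41² + 0.86² + 0.34² + (-0.01)² + 0.31² + (-0.65)² = 2.1254
With 8 standardized items, total variance = 8. Proportion = 2.1254/8 = 0.2657 → 26.57%.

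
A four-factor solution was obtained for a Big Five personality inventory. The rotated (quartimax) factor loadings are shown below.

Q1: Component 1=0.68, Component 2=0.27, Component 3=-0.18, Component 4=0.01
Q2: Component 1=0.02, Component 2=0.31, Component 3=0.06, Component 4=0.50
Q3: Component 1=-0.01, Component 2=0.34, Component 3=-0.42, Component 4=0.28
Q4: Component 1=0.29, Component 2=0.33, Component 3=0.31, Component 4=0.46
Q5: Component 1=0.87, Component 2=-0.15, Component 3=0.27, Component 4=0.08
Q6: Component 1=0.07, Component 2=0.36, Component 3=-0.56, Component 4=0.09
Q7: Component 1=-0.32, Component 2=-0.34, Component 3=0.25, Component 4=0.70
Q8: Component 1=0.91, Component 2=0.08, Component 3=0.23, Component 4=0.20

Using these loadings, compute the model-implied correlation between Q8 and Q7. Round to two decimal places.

r̂ = Σ λ_i·λ_j across factors = (0.91)(-0.32) + (0.08)(-0.34) + (0.23)(0.25) + (0.20)(0.70)
  = -0.2912 -0.0272 +0.0575 +0.1400 = -0.1209

-0.12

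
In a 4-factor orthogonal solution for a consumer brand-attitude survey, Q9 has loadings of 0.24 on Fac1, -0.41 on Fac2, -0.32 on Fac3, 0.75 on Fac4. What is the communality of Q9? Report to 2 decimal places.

h² = 0.24² + (-0.41)² + (-0.32)² + 0.75² = 0.0576 + 0.1681 + 0.1024 + 0.5625 = 0.8906

0.89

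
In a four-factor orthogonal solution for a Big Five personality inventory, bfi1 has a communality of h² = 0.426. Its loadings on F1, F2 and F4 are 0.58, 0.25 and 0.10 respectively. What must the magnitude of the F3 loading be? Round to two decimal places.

Under orthogonal rotation h² = Σλ², so λ_F3² = h² − (0.4089) = 0.426 − 0.4089 = 0.0171.
|λ| = √0.0171 = 0.1308.

0.13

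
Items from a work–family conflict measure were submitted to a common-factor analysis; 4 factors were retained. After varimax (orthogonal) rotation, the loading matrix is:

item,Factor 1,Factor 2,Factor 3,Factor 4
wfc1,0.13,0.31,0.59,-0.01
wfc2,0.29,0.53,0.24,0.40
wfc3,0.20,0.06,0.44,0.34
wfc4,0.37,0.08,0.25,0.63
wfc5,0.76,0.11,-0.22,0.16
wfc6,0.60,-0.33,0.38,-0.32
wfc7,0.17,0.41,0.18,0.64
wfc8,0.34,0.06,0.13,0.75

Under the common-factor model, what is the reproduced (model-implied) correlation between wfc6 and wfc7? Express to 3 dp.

r̂ = Σ λ_i·λ_j across factors = (0.60)(0.17) + (-0.33)(0.41) + (0.38)(0.18) + (-0.32)(0.64)
  = +0.1020 -0.1353 +0.0684 -0.2048 = -0.1697

-0.170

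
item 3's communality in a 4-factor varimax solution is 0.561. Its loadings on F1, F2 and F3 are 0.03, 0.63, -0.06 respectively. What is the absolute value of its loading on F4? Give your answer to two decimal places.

0.40

Under orthogonal rotation h² = Σλ², so λ_F4² = h² − (0.4014) = 0.561 − 0.4014 = 0.1596.
|λ| = √0.1596 = 0.3995.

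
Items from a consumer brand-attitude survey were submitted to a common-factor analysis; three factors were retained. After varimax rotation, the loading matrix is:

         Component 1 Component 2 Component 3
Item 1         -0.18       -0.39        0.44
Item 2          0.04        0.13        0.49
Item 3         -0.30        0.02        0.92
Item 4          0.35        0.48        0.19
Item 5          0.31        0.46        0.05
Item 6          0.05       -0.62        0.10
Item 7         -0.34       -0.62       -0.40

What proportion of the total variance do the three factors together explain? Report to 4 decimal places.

SS loadings by factor: 0.4607, 1.3802, 1.4887; total = 3.3296.
Total variance with 7 standardized items is 7, so the solution explains 3.3296/7 = 0.4757.

0.4757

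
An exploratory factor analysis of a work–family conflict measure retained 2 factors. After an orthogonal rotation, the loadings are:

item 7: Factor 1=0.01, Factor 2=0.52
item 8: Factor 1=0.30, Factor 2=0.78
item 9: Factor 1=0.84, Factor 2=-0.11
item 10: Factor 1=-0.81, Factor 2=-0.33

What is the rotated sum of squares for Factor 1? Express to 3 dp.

1.452

SS loadings for Factor 1 = 0.01² + 0.30² + 0.84² + (-0.81)² = 0.0001 + 0.0900 + 0.7056 + 0.6561 = 1.4518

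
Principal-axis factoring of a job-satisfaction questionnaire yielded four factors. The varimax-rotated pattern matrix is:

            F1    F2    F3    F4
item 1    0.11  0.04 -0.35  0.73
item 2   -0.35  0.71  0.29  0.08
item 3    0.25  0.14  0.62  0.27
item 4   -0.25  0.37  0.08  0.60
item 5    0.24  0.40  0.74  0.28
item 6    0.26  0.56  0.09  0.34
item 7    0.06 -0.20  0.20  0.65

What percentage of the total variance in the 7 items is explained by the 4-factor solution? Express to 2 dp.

62.09%

Communalities: 0.6691, 0.7171, 0.5394, 0.5658, 0.8436, 0.5049, 0.5061; Σh² = 4.3460.
Total variance with 7 standardized items is 7, so the solution explains 4.3460/7 = 0.6209 = 62.09%.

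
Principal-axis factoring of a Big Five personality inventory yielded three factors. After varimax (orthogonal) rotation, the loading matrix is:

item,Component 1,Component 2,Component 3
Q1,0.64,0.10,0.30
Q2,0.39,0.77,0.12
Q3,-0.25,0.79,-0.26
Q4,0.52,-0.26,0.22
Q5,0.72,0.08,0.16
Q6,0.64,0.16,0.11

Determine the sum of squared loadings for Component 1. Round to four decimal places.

1.8226

SS loadings for Component 1 = 0.64² + 0.39² + (-0.25)² + 0.52² + 0.72² + 0.64² = 0.4096 + 0.1521 + 0.0625 + 0.2704 + 0.5184 + 0.4096 = 1.8226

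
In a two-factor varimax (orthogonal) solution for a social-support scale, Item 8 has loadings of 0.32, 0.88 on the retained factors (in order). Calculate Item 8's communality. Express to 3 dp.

0.877

h² = 0.32² + 0.88² = 0.1024 + 0.7744 = 0.8768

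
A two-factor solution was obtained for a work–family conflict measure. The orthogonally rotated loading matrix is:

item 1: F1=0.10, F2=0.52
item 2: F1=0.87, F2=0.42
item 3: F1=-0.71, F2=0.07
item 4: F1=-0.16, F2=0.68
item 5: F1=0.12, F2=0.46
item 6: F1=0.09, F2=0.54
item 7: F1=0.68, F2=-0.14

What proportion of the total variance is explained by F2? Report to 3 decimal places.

SS loadings for F2 = 0.52² + 0.42² + 0.07² + 0.68² + 0.46² + 0.54² + (-0.14)² = 1.4369
Proportion of variance = 1.4369 / 7 = 0.2053.

0.205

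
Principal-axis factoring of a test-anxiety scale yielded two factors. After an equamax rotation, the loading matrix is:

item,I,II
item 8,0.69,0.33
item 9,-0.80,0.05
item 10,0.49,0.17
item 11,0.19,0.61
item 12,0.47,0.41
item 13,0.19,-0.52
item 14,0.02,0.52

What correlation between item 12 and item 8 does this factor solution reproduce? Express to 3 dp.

r̂ = Σ λ_i·λ_j across factors = (0.47)(0.69) + (0.41)(0.33)
  = +0.3243 +0.1353 = 0.4596

0.460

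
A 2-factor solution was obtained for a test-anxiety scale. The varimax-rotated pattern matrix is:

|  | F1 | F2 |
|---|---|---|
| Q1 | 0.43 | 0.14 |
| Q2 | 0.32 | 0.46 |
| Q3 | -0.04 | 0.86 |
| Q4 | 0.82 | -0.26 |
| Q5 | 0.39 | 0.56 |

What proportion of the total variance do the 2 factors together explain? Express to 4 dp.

0.4931

Communalities: 0.2045, 0.3140, 0.7412, 0.7400, 0.4657; Σh² = 2.4654.
Total variance with 5 standardized items is 5, so the solution explains 2.4654/5 = 0.4931.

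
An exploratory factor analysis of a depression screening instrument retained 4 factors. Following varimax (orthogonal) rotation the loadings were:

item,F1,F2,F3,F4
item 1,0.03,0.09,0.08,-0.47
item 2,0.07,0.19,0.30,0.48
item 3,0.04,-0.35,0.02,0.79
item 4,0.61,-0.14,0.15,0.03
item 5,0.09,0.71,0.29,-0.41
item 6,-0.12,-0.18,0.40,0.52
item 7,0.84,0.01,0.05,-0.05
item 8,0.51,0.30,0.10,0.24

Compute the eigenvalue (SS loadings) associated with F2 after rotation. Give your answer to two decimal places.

0.81

SS loadings for F2 = 0.09² + 0.19² + (-0.35)² + (-0.14)² + 0.71² + (-0.18)² + 0.01² + 0.30² = 0.0081 + 0.0361 + 0.1225 + 0.0196 + 0.5041 + 0.0324 + 0.0001 + 0.0900 = 0.8129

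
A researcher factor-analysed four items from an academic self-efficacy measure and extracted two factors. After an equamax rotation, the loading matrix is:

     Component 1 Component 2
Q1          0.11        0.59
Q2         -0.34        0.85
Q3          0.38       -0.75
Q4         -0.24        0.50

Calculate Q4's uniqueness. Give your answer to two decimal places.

h² = (-0.24)² + 0.50² = 0.0576 + 0.2500 = 0.3076
Uniqueness u² = 1 − h² = 1 − 0.3076 = 0.6924

0.69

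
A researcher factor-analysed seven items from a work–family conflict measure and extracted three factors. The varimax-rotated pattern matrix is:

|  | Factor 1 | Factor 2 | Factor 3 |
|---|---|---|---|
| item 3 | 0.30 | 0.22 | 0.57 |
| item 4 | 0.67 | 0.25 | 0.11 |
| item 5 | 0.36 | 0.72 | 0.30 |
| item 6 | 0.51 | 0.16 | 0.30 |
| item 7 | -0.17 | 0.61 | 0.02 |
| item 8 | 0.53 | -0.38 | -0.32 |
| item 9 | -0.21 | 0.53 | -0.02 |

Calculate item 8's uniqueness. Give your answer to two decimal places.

h² = 0.53² + (-0.38)² + (-0.32)² = 0.2809 + 0.1444 + 0.1024 = 0.5277
Uniqueness u² = 1 − h² = 1 − 0.5277 = 0.4723

0.47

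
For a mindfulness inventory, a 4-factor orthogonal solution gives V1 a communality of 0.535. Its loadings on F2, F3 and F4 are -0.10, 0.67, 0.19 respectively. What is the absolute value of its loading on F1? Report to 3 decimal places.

0.200

Under orthogonal rotation h² = Σλ², so λ_F1² = h² − (0.4950) = 0.535 − 0.4950 = 0.0400.
|λ| = √0.0400 = 0.2000.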